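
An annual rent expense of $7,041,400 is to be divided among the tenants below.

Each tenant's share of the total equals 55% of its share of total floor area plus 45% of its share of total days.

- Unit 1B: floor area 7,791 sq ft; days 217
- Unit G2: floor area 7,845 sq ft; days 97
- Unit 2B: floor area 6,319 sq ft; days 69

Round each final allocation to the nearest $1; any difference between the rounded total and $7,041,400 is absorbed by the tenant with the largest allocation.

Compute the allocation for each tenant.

Unit 1B: $3,169,581 · Unit G2: $2,186,324 · Unit 2B: $1,685,495

Floor area total 21,955; days total 383.
Combined weights (55% floor area + 45% days): Unit 1B 0.4501; Unit G2 0.3105; Unit 2B 0.2394.
Proportional shares: Unit 1B 3,169,580.98; Unit G2 2,186,324.11; Unit 2B 1,685,494.91.
At nearest $1: Unit 1B $3,169,581; Unit G2 $2,186,324; Unit 2B $1,685,495. Sum = $7,041,400.
No rounding difference to absorb.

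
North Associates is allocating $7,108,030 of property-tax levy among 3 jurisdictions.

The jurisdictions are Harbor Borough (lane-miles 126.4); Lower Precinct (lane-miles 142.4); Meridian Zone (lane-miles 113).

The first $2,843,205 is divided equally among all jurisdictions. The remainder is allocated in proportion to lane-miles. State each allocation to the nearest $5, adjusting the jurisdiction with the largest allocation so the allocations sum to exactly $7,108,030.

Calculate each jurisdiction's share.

Equal tier: $2,843,205 ÷ 3 = $947,735 apiece.
Remainder $4,264,825 by lane-miles (total 381.8): Harbor Borough 1,411,927.40 → $1,411,925; Lower Precinct 1,590,652.38 → $1,590,650; Meridian Zone 1,262,245.22 → $1,262,245.
Rounding difference +$5 on remainder applied to Lower Precinct.
Totals: Harbor Borough $947,735 + $1,411,925 = $2,359,660; Lower Precinct $947,735 + $1,590,655 = $2,538,390; Meridian Zone $947,735 + $1,262,245 = $2,209,980.

Harbor Borough: $2,359,660 | Lower Precinct: $2,538,390 | Meridian Zone: $2,209,980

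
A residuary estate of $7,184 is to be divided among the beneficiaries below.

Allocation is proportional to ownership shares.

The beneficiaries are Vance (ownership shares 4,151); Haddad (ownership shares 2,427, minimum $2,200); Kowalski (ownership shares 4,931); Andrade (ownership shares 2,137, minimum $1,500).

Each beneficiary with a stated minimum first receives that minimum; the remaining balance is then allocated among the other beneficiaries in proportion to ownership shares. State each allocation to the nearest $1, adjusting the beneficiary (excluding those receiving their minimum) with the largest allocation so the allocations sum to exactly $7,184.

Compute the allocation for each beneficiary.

Vance: $1,592 · Haddad: $2,200 · Kowalski: $1,892 · Andrade: $1,500

Guaranteed amounts: Haddad $2,200; Andrade $1,500. Residual $3,484.
Residual split over remaining ownership shares 9,082: Vance 1,592.39 → $1,592; Kowalski 1,891.61 → $1,892.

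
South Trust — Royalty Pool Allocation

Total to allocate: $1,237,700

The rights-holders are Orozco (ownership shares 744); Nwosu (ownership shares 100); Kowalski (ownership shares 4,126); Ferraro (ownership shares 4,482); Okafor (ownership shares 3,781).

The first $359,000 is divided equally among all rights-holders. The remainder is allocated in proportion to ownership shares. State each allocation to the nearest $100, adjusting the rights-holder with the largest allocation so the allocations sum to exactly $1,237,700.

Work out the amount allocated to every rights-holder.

First tranche $359,000 split equally: $71,800 each.
Remainder $878,700 by ownership shares (total 13,233): Orozco 49,403.22 → $49,400; Nwosu 6,640.22 → $6,600; Kowalski 273,975.38 → $274,000; Ferraro 297,614.55 → $297,600; Okafor 251,066.63 → $251,100.
Totals: Orozco $71,800 + $49,400 = $121,200; Nwosu $71,800 + $6,600 = $78,400; Kowalski $71,800 + $274,000 = $345,800; Ferraro $71,800 + $297,600 = $369,400; Okafor $71,800 + $251,100 = $322,900.

Orozco: $121,200 | Nwosu: $78,400 | Kowalski: $345,800 | Ferraro: $369,400 | Okafor: $322,900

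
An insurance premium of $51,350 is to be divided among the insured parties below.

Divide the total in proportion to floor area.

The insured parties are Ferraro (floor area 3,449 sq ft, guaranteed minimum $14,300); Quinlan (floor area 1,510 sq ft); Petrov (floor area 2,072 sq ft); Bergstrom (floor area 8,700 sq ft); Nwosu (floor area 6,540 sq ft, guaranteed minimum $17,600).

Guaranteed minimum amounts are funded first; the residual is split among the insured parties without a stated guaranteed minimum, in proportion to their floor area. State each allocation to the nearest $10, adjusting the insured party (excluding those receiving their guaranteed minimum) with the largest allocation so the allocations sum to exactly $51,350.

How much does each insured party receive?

Ferraro: $14,300 | Quinlan: $2,390 | Petrov: $3,280 | Bergstrom: $13,780 | Nwosu: $17,600

Fund the minimums — Ferraro $14,300; Nwosu $17,600. Balance $19,450.
Balance split over remaining floor area 12,282: Quinlan 2,391.26 → $2,390; Petrov 3,281.26 → $3,280; Bergstrom 13,777.48 → $13,780.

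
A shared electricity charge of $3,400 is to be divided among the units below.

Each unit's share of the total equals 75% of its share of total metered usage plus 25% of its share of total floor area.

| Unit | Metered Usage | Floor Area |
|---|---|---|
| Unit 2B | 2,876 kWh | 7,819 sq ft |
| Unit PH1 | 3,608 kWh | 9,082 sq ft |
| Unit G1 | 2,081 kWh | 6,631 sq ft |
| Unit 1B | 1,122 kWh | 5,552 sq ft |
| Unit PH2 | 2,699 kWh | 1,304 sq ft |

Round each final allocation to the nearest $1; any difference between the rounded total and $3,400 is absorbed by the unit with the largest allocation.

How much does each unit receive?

Unit 2B: $811 · Unit PH1: $997 · Unit G1: $614 · Unit 1B: $386 · Unit PH2: $592

Totals — metered usage 12,386, floor area 30,388.
Combined weights (75% metered usage + 25% floor area): Unit 2B 0.2385; Unit PH1 0.2932; Unit G1 0.1806; Unit 1B 0.1136; Unit PH2 0.1742.
Pro-rata amounts: Unit 2B 810.81; Unit PH1 996.84; Unit G1 613.91; Unit 1B 386.29; Unit PH2 592.14.
After rounding ($1): Unit 2B $811; Unit PH1 $997; Unit G1 $614; Unit 1B $386; Unit PH2 $592. Sum = $3,400.
Sum already equals the total — no adjustment.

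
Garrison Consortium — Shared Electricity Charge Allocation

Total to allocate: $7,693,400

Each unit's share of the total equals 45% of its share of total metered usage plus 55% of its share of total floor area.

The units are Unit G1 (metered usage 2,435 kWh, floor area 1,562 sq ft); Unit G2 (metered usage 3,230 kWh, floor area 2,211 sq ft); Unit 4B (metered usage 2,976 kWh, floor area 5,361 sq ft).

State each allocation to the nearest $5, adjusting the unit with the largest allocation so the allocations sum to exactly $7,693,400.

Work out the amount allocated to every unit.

Unit G1: $1,699,190 · Unit G2: $2,318,360 · Unit 4B: $3,675,850

Totals — metered usage 8,641, floor area 9,134.
Composite weights (45% metered usage + 55% floor area): Unit G1 0.2209; Unit G2 0.3013; Unit 4B 0.4778.
Unrounded shares: Unit G1 1,699,190.62; Unit G2 2,318,361.01; Unit 4B 3,675,848.37.
After rounding ($5): Unit G1 $1,699,190; Unit G2 $2,318,360; Unit 4B $3,675,850. Sum = $7,693,400.
Sum already equals the total — no adjustment.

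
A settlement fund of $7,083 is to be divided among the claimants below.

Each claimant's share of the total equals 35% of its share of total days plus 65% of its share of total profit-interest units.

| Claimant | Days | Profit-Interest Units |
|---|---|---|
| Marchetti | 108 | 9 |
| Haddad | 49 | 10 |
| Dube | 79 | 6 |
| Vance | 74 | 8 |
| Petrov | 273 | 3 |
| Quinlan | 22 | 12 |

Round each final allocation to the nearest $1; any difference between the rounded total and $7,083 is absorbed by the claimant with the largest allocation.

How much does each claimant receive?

Days total 605; profit-interest units total 48.
Blended shares (35% days + 65% profit-interest units): Marchetti 0.1844; Haddad 0.1638; Dube 0.1270; Vance 0.1511; Petrov 0.1986; Quinlan 0.1752.
Raw shares: Marchetti 1,305.78; Haddad 1,159.94; Dube 899.20; Vance 1,070.55; Petrov 1,406.39; Quinlan 1,241.13.
At nearest $1: Marchetti $1,306; Haddad $1,160; Dube $899; Vance $1,071; Petrov $1,406; Quinlan $1,241. Sum = $7,083.
Rounded total matches; no reconciliation needed.

Marchetti: $1,306; Haddad: $1,160; Dube: $899; Vance: $1,071; Petrov: $1,406; Quinlan: $1,241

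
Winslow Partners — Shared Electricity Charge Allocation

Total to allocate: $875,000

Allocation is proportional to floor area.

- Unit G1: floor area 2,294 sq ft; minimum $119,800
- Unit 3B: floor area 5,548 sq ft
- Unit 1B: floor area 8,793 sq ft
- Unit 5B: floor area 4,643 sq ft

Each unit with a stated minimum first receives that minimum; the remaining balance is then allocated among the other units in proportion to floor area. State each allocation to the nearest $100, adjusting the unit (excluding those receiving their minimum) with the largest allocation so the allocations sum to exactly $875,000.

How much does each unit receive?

Unit G1: $119,800 | Unit 3B: $220,700 | Unit 1B: $349,800 | Unit 5B: $184,700

Guaranteed amounts: Unit G1 $119,800. Remaining pool $755,200.
Remaining pool split over remaining floor area 18,984: Unit 3B 220,704.26 → $220,700; Unit 1B 349,793.17 → $349,800; Unit 5B 184,702.57 → $184,700.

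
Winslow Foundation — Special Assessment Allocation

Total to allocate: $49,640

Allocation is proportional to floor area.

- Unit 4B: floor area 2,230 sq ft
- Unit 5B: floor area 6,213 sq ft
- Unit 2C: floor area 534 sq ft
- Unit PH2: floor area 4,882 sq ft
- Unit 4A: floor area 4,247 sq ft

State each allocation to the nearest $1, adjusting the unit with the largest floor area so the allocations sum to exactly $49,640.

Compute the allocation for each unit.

Sum of floor area: 18,106.
Unrounded shares: Unit 4B 2,230/18,106 × $49,640 = 6,113.84; Unit 5B 6,213/18,106 × $49,640 = 17,033.76; Unit 2C 534/18,106 × $49,640 = 1,464.03; Unit PH2 4,882/18,106 × $49,640 = 13,384.65; Unit 4A 4,247/18,106 × $49,640 = 11,643.71.
Rounded to nearest $1: Unit 4B $6,114; Unit 5B $17,034; Unit 2C $1,464; Unit PH2 $13,385; Unit 4A $11,644. Sum = $49,641.
Difference $49,640 − $49,641 = −$1 applied to largest floor area (Unit 5B): Unit 5B becomes $17,033.

Unit 4B: $6,114 | Unit 5B: $17,033 | Unit 2C: $1,464 | Unit PH2: $13,385 | Unit 4A: $11,644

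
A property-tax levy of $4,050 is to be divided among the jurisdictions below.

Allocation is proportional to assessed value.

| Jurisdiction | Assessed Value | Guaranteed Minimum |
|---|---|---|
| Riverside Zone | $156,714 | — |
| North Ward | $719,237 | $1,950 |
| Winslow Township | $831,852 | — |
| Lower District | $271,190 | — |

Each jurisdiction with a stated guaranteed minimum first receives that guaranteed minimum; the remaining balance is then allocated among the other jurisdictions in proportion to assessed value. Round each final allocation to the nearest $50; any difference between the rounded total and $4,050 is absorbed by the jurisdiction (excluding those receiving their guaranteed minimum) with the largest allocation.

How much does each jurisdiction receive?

Riverside Zone: $250 | North Ward: $1,950 | Winslow Township: $1,400 | Lower District: $450

Minimums first: North Ward $1,950. Remaining pool $2,100.
Remaining pool split over remaining assessed value 1,259,756: Riverside Zone 261.24 → $250; Winslow Township 1,386.69 → $1,400; Lower District 452.07 → $450.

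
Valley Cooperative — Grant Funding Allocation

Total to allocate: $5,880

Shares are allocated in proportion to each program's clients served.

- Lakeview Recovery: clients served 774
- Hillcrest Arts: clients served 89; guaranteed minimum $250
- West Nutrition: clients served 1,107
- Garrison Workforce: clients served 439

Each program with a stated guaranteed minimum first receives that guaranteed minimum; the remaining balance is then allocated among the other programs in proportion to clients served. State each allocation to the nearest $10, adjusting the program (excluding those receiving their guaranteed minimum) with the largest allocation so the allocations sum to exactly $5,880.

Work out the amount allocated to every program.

Minimums first: Hillcrest Arts $250. Residual $5,630.
Residual split over remaining clients served 2,320: Lakeview Recovery 1,878.28 → $1,880; West Nutrition 2,686.38 → $2,690; Garrison Workforce 1,065.33 → $1,070.
Rounding difference −$10 applied to West Nutrition → $2,680.

Lakeview Recovery: $1,880; Hillcrest Arts: $250; West Nutrition: $2,680; Garrison Workforce: $1,070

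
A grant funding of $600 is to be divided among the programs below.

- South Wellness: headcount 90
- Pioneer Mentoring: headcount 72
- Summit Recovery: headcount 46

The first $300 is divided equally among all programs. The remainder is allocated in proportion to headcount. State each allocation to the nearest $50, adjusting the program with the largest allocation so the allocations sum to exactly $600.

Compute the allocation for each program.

$300 shared equally gives $100 per program.
Remainder $300 by headcount (total 208): South Wellness 129.81 → $150; Pioneer Mentoring 103.85 → $100; Summit Recovery 66.35 → $50.
Totals: South Wellness $100 + $150 = $250; Pioneer Mentoring $100 + $100 = $200; Summit Recovery $100 + $50 = $150.

South Wellness: $250 | Pioneer Mentoring: $200 | Summit Recovery: $150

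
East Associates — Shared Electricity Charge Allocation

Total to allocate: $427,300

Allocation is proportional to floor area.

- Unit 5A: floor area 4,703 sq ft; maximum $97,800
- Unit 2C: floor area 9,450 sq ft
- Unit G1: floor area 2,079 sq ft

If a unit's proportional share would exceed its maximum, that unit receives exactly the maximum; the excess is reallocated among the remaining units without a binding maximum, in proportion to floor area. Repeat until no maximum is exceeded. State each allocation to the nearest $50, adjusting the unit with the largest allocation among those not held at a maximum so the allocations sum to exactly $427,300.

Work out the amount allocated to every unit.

Total floor area = 16,232.
Pro-rata shares before constraints: Unit 5A 123,804.33; Unit 2C 248,766.94; Unit G1 54,728.73.
Held at cap: Unit 5A ($97,800); residual $329,500 reallocated over remaining floor area 11,529.
Shares after redistribution: Unit 2C 270,081.97 → $270,100; Unit G1 59,418.03 → $59,400.

Unit 5A: $97,800; Unit 2C: $270,100; Unit G1: $59,400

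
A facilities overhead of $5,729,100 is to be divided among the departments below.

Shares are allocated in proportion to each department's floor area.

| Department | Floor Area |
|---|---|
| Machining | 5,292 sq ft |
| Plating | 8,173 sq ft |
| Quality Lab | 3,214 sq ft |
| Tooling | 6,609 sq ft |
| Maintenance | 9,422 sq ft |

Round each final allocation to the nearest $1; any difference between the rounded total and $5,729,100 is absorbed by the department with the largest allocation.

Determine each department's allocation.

Sum of floor area: 32,710.
Pro-rata amounts: Machining 5,292/32,710 × $5,729,100 = 926,884.66; Plating 8,173/32,710 × $5,729,100 = 1,431,486.83; Quality Lab 3,214/32,710 × $5,729,100 = 562,926.55; Tooling 6,609/32,710 × $5,729,100 = 1,157,554.93; Maintenance 9,422/32,710 × $5,729,100 = 1,650,247.03.
At nearest $1: Machining $926,885; Plating $1,431,487; Quality Lab $562,927; Tooling $1,157,555; Maintenance $1,650,247. Sum = $5,729,101.
Difference $5,729,100 − $5,729,101 = −$1 applied to largest allocation (Maintenance): Maintenance becomes $1,650,246.

Machining: $926,885 | Plating: $1,431,487 | Quality Lab: $562,927 | Tooling: $1,157,555 | Maintenance: $1,650,246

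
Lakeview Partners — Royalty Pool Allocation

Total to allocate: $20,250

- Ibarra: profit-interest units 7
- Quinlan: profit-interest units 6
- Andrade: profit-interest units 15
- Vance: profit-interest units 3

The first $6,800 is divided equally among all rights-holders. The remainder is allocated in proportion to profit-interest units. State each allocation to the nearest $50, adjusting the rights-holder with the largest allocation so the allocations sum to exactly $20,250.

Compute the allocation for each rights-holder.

Equal tier: $6,800 ÷ 4 = $1,700 apiece.
Remainder $13,450 by profit-interest units (total 31): Ibarra 3,037.10 → $3,050; Quinlan 2,603.23 → $2,600; Andrade 6,508.06 → $6,500; Vance 1,301.61 → $1,300.
Totals: Ibarra $1,700 + $3,050 = $4,750; Quinlan $1,700 + $2,600 = $4,300; Andrade $1,700 + $6,500 = $8,200; Vance $1,700 + $1,300 = $3,000.

Ibarra: $4,750; Quinlan: $4,300; Andrade: $8,200; Vance: $3,000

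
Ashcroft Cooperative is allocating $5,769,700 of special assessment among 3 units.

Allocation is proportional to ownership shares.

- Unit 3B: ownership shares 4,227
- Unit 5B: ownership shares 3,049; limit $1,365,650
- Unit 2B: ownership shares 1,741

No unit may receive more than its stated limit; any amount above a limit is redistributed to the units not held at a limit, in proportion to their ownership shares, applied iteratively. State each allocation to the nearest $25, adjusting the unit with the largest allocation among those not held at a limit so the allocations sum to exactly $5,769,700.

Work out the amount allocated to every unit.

Unit 3B: $3,119,300 · Unit 5B: $1,365,650 · Unit 2B: $1,284,750

Sum of ownership shares: 9,017.
Unconstrained shares: Unit 3B 2,704,726.84; Unit 5B 1,950,961.00; Unit 2B 1,114,012.17.
Capped: Unit 5B ($1,365,650); balance $4,404,050 reallocated over remaining ownership shares 5,968.
Shares after redistribution: Unit 3B 3,119,289.44 → $3,119,300; Unit 2B 1,284,760.56 → $1,284,750.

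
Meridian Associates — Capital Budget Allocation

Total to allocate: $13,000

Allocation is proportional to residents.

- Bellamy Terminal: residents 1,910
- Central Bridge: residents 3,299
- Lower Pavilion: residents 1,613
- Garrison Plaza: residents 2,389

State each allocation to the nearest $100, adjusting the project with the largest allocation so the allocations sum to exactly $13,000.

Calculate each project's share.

Bellamy Terminal: $2,700 | Central Bridge: $4,600 | Lower Pavilion: $2,300 | Garrison Plaza: $3,400

Combined residents = 9,211.
Unrounded shares: Bellamy Terminal 1,910/9,211 × $13,000 = 2,695.69; Central Bridge 3,299/9,211 × $13,000 = 4,656.06; Lower Pavilion 1,613/9,211 × $13,000 = 2,276.52; Garrison Plaza 2,389/9,211 × $13,000 = 3,371.73.
After rounding ($100): Bellamy Terminal $2,700; Central Bridge $4,700; Lower Pavilion $2,300; Garrison Plaza $3,400. Sum = $13,100.
Difference $13,000 − $13,100 = −$100 applied to largest allocation (Central Bridge): Central Bridge becomes $4,600.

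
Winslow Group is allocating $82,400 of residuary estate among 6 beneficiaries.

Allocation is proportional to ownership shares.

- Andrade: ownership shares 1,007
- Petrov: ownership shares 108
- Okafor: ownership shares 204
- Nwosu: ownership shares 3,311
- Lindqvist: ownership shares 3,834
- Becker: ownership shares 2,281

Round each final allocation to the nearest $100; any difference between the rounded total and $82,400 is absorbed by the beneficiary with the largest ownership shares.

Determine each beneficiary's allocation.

Combined ownership shares = 1,007 + 108 + 204 + 3,311 + 3,834 + 2,281 = 10,745.
Raw shares: Andrade 7,722.36; Petrov 828.22; Okafor 1,564.41; Nwosu 25,391.01; Lindqvist 29,401.73; Becker 17,492.27.
Rounded to nearest $100: Andrade $7,700; Petrov $800; Okafor $1,600; Nwosu $25,400; Lindqvist $29,400; Becker $17,500. Sum = $82,400.
No rounding difference to absorb.

Andrade: $7,700 | Petrov: $800 | Okafor: $1,600 | Nwosu: $25,400 | Lindqvist: $29,400 | Becker: $17,500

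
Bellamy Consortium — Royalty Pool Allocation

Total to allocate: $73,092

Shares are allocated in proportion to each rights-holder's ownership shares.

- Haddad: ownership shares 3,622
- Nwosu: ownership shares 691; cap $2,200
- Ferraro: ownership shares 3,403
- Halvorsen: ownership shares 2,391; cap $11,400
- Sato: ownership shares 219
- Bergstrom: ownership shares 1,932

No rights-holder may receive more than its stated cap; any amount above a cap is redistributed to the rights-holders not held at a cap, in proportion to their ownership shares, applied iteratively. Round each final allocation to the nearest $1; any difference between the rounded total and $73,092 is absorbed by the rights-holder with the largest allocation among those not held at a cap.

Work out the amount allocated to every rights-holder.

Haddad: $23,483; Nwosu: $2,200; Ferraro: $22,063; Halvorsen: $11,400; Sato: $1,420; Bergstrom: $12,526

Sum of ownership shares: 12,258.
Proportional shares (ignoring caps): Haddad 21,597.26; Nwosu 4,120.29; Ferraro 20,291.41; Halvorsen 14,257.05; Sato 1,305.85; Bergstrom 11,520.13.
Held at cap: Nwosu ($2,200), Halvorsen ($11,400); residual $59,492 reallocated over remaining ownership shares 9,176.
Shares after redistribution: Haddad 23,483.00 → $23,483; Ferraro 22,063.13 → $22,063; Sato 1,419.87 → $1,420; Bergstrom 12,526.00 → $12,526.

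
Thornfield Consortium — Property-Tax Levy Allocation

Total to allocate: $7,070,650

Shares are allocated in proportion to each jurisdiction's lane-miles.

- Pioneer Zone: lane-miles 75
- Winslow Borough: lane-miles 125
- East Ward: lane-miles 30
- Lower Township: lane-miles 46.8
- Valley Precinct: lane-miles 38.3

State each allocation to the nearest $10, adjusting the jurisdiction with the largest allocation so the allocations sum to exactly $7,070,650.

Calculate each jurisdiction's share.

Lane-miles total: 315.1.
Unrounded shares: Pioneer Zone 75/315.1 × $7,070,650 = 1,682,953.82; Winslow Borough 125/315.1 × $7,070,650 = 2,804,923.04; East Ward 30/315.1 × $7,070,650 = 673,181.53; Lower Township 46.8/315.1 × $7,070,650 = 1,050,163.19; Valley Precinct 38.3/315.1 × $7,070,650 = 859,428.42.
Rounded to nearest $10: Pioneer Zone $1,682,950; Winslow Borough $2,804,920; East Ward $673,180; Lower Township $1,050,160; Valley Precinct $859,430. Sum = $7,070,640.
Difference $7,070,650 − $7,070,640 = +$10 applied to largest allocation (Winslow Borough): Winslow Borough becomes $2,804,930.

Pioneer Zone: $1,682,950 · Winslow Borough: $2,804,930 · East Ward: $673,180 · Lower Township: $1,050,160 · Valley Precinct: $859,430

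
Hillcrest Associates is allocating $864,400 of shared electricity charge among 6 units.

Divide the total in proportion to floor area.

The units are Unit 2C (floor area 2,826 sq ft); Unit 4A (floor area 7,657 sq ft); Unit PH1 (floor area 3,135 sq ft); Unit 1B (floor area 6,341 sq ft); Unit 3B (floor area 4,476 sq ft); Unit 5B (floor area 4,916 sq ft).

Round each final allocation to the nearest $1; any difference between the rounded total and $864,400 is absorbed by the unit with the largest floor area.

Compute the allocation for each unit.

Floor area total: 29,351.
Raw shares: Unit 2C 2,826/29,351 × $864,400 = 83,226.96; Unit 4A 7,657/29,351 × $864,400 = 225,502.05; Unit PH1 3,135/29,351 × $864,400 = 92,327.14; Unit 1B 6,341/29,351 × $864,400 = 186,745.27; Unit 3B 4,476/29,351 × $864,400 = 131,820.19; Unit 5B 4,916/29,351 × $864,400 = 144,778.39.
After rounding ($1): Unit 2C $83,227; Unit 4A $225,502; Unit PH1 $92,327; Unit 1B $186,745; Unit 3B $131,820; Unit 5B $144,778. Sum = $864,399.
Difference $864,400 − $864,399 = +$1 applied to largest floor area (Unit 4A): Unit 4A becomes $225,503.

Unit 2C: $83,227 | Unit 4A: $225,503 | Unit PH1: $92,327 | Unit 1B: $186,745 | Unit 3B: $131,820 | Unit 5B: $144,778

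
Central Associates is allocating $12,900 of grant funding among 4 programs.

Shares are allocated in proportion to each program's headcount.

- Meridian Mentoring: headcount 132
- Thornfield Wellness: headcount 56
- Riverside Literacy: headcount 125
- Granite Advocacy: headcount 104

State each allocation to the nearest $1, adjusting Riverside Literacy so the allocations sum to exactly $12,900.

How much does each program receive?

Combined headcount = 417.
Pro-rata amounts: Meridian Mentoring 132/417 × $12,900 = 4,083.45; Thornfield Wellness 56/417 × $12,900 = 1,732.37; Riverside Literacy 125/417 × $12,900 = 3,866.91; Granite Advocacy 104/417 × $12,900 = 3,217.27.
After rounding ($1): Meridian Mentoring $4,083; Thornfield Wellness $1,732; Riverside Literacy $3,867; Granite Advocacy $3,217. Sum = $12,899.
Difference $12,900 − $12,899 = +$1 applied to Riverside Literacy: Riverside Literacy becomes $3,868.

Meridian Mentoring: $4,083 · Thornfield Wellness: $1,732 · Riverside Literacy: $3,868 · Granite Advocacy: $3,217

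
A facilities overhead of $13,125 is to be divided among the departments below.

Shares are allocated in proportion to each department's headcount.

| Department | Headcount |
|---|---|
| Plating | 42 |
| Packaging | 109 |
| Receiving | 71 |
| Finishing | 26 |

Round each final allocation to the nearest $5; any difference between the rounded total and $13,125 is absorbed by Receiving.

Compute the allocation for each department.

Plating: $2,225 · Packaging: $5,770 · Receiving: $3,755 · Finishing: $1,375

Total headcount = 248.
Unrounded shares: Plating 42/248 × $13,125 = 2,222.78; Packaging 109/248 × $13,125 = 5,768.65; Receiving 71/248 × $13,125 = 3,757.56; Finishing 26/248 × $13,125 = 1,376.01.
After rounding ($5): Plating $2,225; Packaging $5,770; Receiving $3,760; Finishing $1,375. Sum = $13,130.
Difference $13,125 − $13,130 = −$5 applied to Receiving: Receiving becomes $3,755.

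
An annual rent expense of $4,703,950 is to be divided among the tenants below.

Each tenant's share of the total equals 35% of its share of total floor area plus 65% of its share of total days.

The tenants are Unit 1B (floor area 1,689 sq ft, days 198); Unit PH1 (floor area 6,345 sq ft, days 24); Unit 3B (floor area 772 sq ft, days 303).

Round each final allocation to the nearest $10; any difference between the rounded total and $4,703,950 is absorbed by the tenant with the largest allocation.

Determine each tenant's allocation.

Unit 1B: $1,468,920 | Unit PH1: $1,326,040 | Unit 3B: $1,908,990

Totals — floor area 8,806, days 525.
Blended shares (35% floor area + 65% days): Unit 1B 0.3123; Unit PH1 0.2819; Unit 3B 0.4058.
Unrounded shares: Unit 1B 1,468,917.63; Unit PH1 1,326,044.89; Unit 3B 1,908,987.48.
At nearest $10: Unit 1B $1,468,920; Unit PH1 $1,326,040; Unit 3B $1,908,990. Sum = $4,703,950.
Sum already equals the total — no adjustment.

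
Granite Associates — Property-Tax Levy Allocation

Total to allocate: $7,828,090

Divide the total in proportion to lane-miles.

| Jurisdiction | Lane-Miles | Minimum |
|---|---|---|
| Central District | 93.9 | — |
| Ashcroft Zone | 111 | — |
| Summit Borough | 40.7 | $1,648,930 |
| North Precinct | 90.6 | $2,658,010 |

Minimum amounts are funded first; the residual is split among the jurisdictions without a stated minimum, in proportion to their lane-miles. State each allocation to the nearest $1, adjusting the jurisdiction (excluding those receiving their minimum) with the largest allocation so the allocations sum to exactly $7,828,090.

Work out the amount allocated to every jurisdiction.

Central District: $1,613,646 · Ashcroft Zone: $1,907,504 · Summit Borough: $1,648,930 · North Precinct: $2,658,010

Fund the minimums — Summit Borough $1,648,930; North Precinct $2,658,010. Residual $3,521,150.
Residual split over remaining lane-miles 204.9: Central District 1,613,645.61 → $1,613,646; Ashcroft Zone 1,907,504.39 → $1,907,504.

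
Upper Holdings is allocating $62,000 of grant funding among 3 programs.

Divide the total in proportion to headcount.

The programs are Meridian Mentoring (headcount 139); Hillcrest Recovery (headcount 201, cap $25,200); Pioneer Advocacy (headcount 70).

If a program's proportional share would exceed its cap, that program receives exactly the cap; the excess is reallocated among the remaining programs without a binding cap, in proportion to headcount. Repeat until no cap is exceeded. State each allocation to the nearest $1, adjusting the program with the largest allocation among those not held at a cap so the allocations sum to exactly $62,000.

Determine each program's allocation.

Meridian Mentoring: $24,475 · Hillcrest Recovery: $25,200 · Pioneer Advocacy: $12,325

Sum of headcount: 410.
Pro-rata shares before constraints: Meridian Mentoring 21,019.51; Hillcrest Recovery 30,395.12; Pioneer Advocacy 10,585.37.
Cap binds for Hillcrest Recovery ($25,200); balance $36,800 reallocated over remaining headcount 209.
Remaining shares: Meridian Mentoring 24,474.64 → $24,475; Pioneer Advocacy 12,325.36 → $12,325.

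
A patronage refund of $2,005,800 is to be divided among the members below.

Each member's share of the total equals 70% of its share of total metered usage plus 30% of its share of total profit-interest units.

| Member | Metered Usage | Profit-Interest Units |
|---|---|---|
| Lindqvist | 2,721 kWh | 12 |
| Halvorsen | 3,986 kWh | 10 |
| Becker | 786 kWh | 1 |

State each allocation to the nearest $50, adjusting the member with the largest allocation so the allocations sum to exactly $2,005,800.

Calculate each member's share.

Lindqvist: $823,800 · Halvorsen: $1,008,550 · Becker: $173,450

Metered usage total 7,493; profit-interest units total 23.
Composite weights (70% metered usage + 30% profit-interest units): Lindqvist 0.4107; Halvorsen 0.5028; Becker 0.0865.
Raw shares: Lindqvist 823,820.15; Halvorsen 1,008,534.29; Becker 173,445.56.
Rounded to nearest $50: Lindqvist $823,800; Halvorsen $1,008,550; Becker $173,450. Sum = $2,005,800.
Sum already equals the total — no adjustment.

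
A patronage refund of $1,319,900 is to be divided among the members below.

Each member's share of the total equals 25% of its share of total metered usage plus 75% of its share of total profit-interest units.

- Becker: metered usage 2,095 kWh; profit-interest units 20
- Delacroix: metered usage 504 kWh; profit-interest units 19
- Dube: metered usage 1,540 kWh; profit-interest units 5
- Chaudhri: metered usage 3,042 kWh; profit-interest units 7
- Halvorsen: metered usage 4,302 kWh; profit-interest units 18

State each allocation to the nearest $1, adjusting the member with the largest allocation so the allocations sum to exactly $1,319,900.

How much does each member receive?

Metered usage total 11,483; profit-interest units total 69.
Blended shares (25% metered usage + 75% profit-interest units): Becker 0.2630; Delacroix 0.2175; Dube 0.0879; Chaudhri 0.1423; Halvorsen 0.2893.
Proportional shares: Becker 347,136.61; Delacroix 287,070.97; Dube 115,987.07; Chaudhri 187,841.96; Halvorsen 381,863.39.
Rounded to nearest $1: Becker $347,137; Delacroix $287,071; Dube $115,987; Chaudhri $187,842; Halvorsen $381,863. Sum = $1,319,900.
Rounded total matches; no reconciliation needed.

Becker: $347,137 · Delacroix: $287,071 · Dube: $115,987 · Chaudhri: $187,842 · Halvorsen: $381,863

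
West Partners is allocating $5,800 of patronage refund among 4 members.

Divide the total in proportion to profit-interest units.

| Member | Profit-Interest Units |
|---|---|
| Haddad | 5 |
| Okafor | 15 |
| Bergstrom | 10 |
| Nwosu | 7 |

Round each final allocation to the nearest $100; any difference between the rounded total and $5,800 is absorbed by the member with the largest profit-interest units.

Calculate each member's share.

Haddad: $800; Okafor: $2,300; Bergstrom: $1,600; Nwosu: $1,100

Profit-interest units total: 37.
Proportional shares: Haddad 5/37 × $5,800 = 783.78; Okafor 15/37 × $5,800 = 2,351.35; Bergstrom 10/37 × $5,800 = 1,567.57; Nwosu 7/37 × $5,800 = 1,097.30.
After rounding ($100): Haddad $800; Okafor $2,400; Bergstrom $1,600; Nwosu $1,100. Sum = $5,900.
Difference $5,800 − $5,900 = −$100 applied to largest profit-interest units (Okafor): Okafor becomes $2,300.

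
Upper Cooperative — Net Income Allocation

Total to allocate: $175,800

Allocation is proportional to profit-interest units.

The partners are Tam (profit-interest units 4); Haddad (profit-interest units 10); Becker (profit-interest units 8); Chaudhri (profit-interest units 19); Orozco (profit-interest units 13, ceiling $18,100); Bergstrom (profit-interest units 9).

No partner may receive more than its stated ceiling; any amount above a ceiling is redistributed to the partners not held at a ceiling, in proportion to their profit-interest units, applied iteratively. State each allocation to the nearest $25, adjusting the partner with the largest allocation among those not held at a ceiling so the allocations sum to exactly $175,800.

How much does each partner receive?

Tam: $12,625 · Haddad: $31,550 · Becker: $25,225 · Chaudhri: $59,925 · Orozco: $18,100 · Bergstrom: $28,375

Profit-interest units total: 63.
Proportional shares (ignoring caps): Tam 11,161.90; Haddad 27,904.76; Becker 22,323.81; Chaudhri 53,019.05; Orozco 36,276.19; Bergstrom 25,114.29.
Cap binds for Orozco ($18,100); balance $157,700 reallocated over remaining profit-interest units 50.
Redistributed shares: Tam 12,616.00 → $12,625; Haddad 31,540.00 → $31,550; Becker 25,232.00 → $25,225; Chaudhri 59,926.00 → $59,925; Bergstrom 28,386.00 → $28,375.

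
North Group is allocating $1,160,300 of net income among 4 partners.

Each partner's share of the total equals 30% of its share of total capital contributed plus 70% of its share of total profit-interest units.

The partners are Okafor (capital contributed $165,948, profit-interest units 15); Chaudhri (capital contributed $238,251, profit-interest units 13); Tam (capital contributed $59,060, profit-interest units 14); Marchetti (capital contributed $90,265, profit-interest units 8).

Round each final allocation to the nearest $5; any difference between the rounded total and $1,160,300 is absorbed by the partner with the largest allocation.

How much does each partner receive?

Totals — capital contributed 553,524, profit-interest units 50.
Combined weights (30% capital contributed + 70% profit-interest units): Okafor 0.2999; Chaudhri 0.3111; Tam 0.2280; Marchetti 0.1609.
Raw shares: Okafor 348,021.33; Chaudhri 361,001.51; Tam 264,559.37; Marchetti 186,717.79.
At nearest $5: Okafor $348,020; Chaudhri $361,000; Tam $264,560; Marchetti $186,720. Sum = $1,160,300.
Sum already equals the total — no adjustment.

Okafor: $348,020 | Chaudhri: $361,000 | Tam: $264,560 | Marchetti: $186,720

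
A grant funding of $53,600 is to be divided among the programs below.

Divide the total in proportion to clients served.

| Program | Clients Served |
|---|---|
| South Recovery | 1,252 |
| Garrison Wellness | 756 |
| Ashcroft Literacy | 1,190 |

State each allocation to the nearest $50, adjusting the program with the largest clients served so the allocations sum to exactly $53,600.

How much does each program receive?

Clients served total: 1,252 + 756 + 1,190 = 3,198.
Raw shares: South Recovery 20,984.12; Garrison Wellness 12,670.92; Ashcroft Literacy 19,944.97.
Rounded to nearest $50: South Recovery $21,000; Garrison Wellness $12,650; Ashcroft Literacy $19,950. Sum = $53,600.
Rounded total matches; no reconciliation needed.

South Recovery: $21,000 | Garrison Wellness: $12,650 | Ashcroft Literacy: $19,950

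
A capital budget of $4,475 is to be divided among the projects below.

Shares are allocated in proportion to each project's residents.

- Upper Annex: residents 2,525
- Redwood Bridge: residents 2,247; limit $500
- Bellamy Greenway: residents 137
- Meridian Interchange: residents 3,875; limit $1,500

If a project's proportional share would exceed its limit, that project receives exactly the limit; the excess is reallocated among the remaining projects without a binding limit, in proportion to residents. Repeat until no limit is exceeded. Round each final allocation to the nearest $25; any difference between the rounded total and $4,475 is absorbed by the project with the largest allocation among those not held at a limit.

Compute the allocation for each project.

Total residents = 8,784.
Proportional shares (ignoring caps): Upper Annex 1,286.36; Redwood Bridge 1,144.73; Bellamy Greenway 69.79; Meridian Interchange 1,974.11.
Held at cap: Redwood Bridge ($500), Meridian Interchange ($1,500); balance $2,475 reallocated over remaining residents 2,662.
Remaining shares: Upper Annex 2,347.62 → $2,350; Bellamy Greenway 127.38 → $125.

Upper Annex: $2,350 | Redwood Bridge: $500 | Bellamy Greenway: $125 | Meridian Interchange: $1,500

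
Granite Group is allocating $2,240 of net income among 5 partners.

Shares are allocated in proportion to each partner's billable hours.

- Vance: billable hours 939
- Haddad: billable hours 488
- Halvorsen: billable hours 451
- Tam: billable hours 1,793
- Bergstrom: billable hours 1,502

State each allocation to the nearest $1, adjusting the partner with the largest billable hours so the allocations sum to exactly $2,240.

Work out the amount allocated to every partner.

Billable hours total: 5,173.
Unrounded shares: Vance 939/5,173 × $2,240 = 406.60; Haddad 488/5,173 × $2,240 = 211.31; Halvorsen 451/5,173 × $2,240 = 195.29; Tam 1,793/5,173 × $2,240 = 776.40; Bergstrom 1,502/5,173 × $2,240 = 650.39.
At nearest $1: Vance $407; Haddad $211; Halvorsen $195; Tam $776; Bergstrom $650. Sum = $2,239.
Difference $2,240 − $2,239 = +$1 applied to largest billable hours (Tam): Tam becomes $777.

Vance: $407; Haddad: $211; Halvorsen: $195; Tam: $777; Bergstrom: $650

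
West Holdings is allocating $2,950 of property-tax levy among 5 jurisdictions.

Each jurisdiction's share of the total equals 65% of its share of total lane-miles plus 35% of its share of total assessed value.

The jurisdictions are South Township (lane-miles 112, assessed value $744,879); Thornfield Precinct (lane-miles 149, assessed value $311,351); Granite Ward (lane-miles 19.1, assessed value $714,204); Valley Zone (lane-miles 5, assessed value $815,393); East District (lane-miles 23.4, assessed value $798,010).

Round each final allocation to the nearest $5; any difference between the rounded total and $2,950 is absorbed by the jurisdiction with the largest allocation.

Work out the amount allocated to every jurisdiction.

South Township: $925; Thornfield Precinct: $1,020; Granite Ward: $335; Valley Zone: $280; East District: $390

Totals — lane-miles 308.5, assessed value 3,383,837.
Composite weights (65% lane-miles + 35% assessed value): South Township 0.3130; Thornfield Precinct 0.3461; Granite Ward 0.1141; Valley Zone 0.0949; East District 0.1318.
Pro-rata amounts: South Township 923.43; Thornfield Precinct 1,021.12; Granite Ward 336.64; Valley Zone 279.88; East District 388.94.
After rounding ($5): South Township $925; Thornfield Precinct $1,020; Granite Ward $335; Valley Zone $280; East District $390. Sum = $2,950.
No rounding difference to absorb.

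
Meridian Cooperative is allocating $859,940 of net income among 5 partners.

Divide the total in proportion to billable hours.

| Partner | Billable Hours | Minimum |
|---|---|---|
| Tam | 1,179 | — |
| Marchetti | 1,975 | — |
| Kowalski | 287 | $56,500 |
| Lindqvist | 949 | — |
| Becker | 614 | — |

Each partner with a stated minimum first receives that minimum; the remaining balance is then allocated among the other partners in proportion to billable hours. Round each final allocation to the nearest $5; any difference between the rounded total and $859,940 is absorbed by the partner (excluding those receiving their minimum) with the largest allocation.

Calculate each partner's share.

Guaranteed amounts: Kowalski $56,500. Balance $803,440.
Balance split over remaining billable hours 4,717: Tam 200,817.42 → $200,815; Marchetti 336,398.98 → $336,400; Lindqvist 161,641.84 → $161,640; Becker 104,581.76 → $104,580.
Rounding difference +$5 applied to Marchetti → $336,405.

Tam: $200,815; Marchetti: $336,405; Kowalski: $56,500; Lindqvist: $161,640; Becker: $104,580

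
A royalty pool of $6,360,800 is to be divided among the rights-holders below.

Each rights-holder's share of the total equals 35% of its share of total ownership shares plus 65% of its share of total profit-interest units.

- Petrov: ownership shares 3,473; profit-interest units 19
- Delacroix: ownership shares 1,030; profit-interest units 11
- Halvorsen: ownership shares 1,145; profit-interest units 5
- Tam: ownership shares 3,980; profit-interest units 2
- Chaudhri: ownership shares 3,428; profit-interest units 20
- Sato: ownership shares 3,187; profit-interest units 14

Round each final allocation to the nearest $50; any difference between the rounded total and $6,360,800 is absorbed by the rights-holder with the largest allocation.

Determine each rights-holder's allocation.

Petrov: $1,582,450; Delacroix: $781,750; Halvorsen: $448,100; Tam: $661,950; Chaudhri: $1,634,500; Sato: $1,252,050

Totals — ownership shares 16,243, profit-interest units 71.
Blended shares (35% ownership shares + 65% profit-interest units): Petrov 0.2488; Delacroix 0.1229; Halvorsen 0.0704; Tam 0.1041; Chaudhri 0.2570; Sato 0.1968.
Unrounded shares: Petrov 1,582,433.31; Delacroix 781,732.15; Halvorsen 448,098.10; Tam 661,967.69; Chaudhri 1,634,498.24; Sato 1,252,070.51.
After rounding ($50): Petrov $1,582,450; Delacroix $781,750; Halvorsen $448,100; Tam $661,950; Chaudhri $1,634,500; Sato $1,252,050. Sum = $6,360,800.
No rounding difference to absorb.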